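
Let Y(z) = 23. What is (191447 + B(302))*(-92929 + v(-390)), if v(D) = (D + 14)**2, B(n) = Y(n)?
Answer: 9276147090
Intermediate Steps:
B(n) = 23
v(D) = (14 + D)**2
(191447 + B(302))*(-92929 + v(-390)) = (191447 + 23)*(-92929 + (14 - 390)**2) = 191470*(-92929 + (-376)**2) = 191470*(-92929 + 141376) = 191470*48447 = 9276147090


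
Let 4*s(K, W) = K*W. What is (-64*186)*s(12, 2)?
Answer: -71424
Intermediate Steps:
s(K, W) = K*W/4 (s(K, W) = (K*W)/4 = K*W/4)
(-64*186)*s(12, 2) = (-64*186)*((¼)*12*2) = -11904*6 = -71424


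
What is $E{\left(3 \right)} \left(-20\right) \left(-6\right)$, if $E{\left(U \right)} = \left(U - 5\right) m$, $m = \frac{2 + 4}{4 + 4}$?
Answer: $-180$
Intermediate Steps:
$m = \frac{3}{4}$ ($m = \frac{6}{8} = 6 \cdot \frac{1}{8} = \frac{3}{4} \approx 0.75$)
$E{\left(U \right)} = - \frac{15}{4} + \frac{3 U}{4}$ ($E{\left(U \right)} = \left(U - 5\right) \frac{3}{4} = \left(-5 + U\right) \frac{3}{4} = - \frac{15}{4} + \frac{3 U}{4}$)
$E{\left(3 \right)} \left(-20\right) \left(-6\right) = \left(- \frac{15}{4} + \frac{3}{4} \cdot 3\right) \left(-20\right) \left(-6\right) = \left(- \frac{15}{4} + \frac{9}{4}\right) \left(-20\right) \left(-6\right) = \left(- \frac{3}{2}\right) \left(-20\right) \left(-6\right) = 30 \left(-6\right) = -180$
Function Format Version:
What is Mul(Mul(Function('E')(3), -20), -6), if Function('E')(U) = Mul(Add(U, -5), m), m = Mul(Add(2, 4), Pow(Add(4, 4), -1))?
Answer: -180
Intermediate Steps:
m = Rational(3, 4) (m = Mul(6, Pow(8, -1)) = Mul(6, Rational(1, 8)) = Rational(3, 4) ≈ 0.75000)
Function('E')(U) = Add(Rational(-15, 4), Mul(Rational(3, 4), U)) (Function('E')(U) = Mul(Add(U, -5), Rational(3, 4)) = Mul(Add(-5, U), Rational(3, 4)) = Add(Rational(-15, 4), Mul(Rational(3, 4), U)))
Mul(Mul(Function('E')(3), -20), -6) = Mul(Mul(Add(Rational(-15, 4), Mul(Rational(3, 4), 3)), -20), -6) = Mul(Mul(Add(Rational(-15, 4), Rational(9, 4)), -20), -6) = Mul(Mul(Rational(-3, 2), -20), -6) = Mul(30, -6) = -180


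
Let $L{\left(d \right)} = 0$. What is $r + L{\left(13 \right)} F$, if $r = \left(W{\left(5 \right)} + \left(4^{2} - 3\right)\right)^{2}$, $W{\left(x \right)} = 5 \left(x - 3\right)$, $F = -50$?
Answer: $529$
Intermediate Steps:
$W{\left(x \right)} = -15 + 5 x$ ($W{\left(x \right)} = 5 \left(-3 + x\right) = -15 + 5 x$)
$r = 529$ ($r = \left(\left(-15 + 5 \cdot 5\right) + \left(4^{2} - 3\right)\right)^{2} = \left(\left(-15 + 25\right) + \left(16 - 3\right)\right)^{2} = \left(10 + 13\right)^{2} = 23^{2} = 529$)
$r + L{\left(13 \right)} F = 529 + 0 \left(-50\right) = 529 + 0 = 529$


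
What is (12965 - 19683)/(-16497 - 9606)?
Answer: 6718/26103 ≈ 0.25737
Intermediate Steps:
(12965 - 19683)/(-16497 - 9606) = -6718/(-26103) = -6718*(-1/26103) = 6718/26103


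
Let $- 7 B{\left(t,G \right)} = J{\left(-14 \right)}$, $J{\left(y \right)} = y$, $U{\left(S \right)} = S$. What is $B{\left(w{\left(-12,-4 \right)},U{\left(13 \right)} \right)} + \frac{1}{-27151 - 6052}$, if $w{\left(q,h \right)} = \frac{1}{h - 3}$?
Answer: $\frac{66405}{33203} \approx 2.0$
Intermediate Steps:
$w{\left(q,h \right)} = \frac{1}{-3 + h}$
$B{\left(t,G \right)} = 2$ ($B{\left(t,G \right)} = \left(- \frac{1}{7}\right) \left(-14\right) = 2$)
$B{\left(w{\left(-12,-4 \right)},U{\left(13 \right)} \right)} + \frac{1}{-27151 - 6052} = 2 + \frac{1}{-27151 - 6052} = 2 + \frac{1}{-33203} = 2 - \frac{1}{33203} = \frac{66405}{33203}$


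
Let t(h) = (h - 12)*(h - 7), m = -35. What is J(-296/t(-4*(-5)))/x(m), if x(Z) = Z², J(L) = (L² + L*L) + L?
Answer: 2257/207025 ≈ 0.010902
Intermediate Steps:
t(h) = (-12 + h)*(-7 + h)
J(L) = L + 2*L² (J(L) = (L² + L²) + L = 2*L² + L = L + 2*L²)
J(-296/t(-4*(-5)))/x(m) = ((-296/(84 + (-4*(-5))² - (-76)*(-5)))*(1 + 2*(-296/(84 + (-4*(-5))² - (-76)*(-5)))))/((-35)²) = ((-296/(84 + 20² - 19*20))*(1 + 2*(-296/(84 + 20² - 19*20))))/1225 = ((-296/(84 + 400 - 380))*(1 + 2*(-296/(84 + 400 - 380))))*(1/1225) = ((-296/104)*(1 + 2*(-296/104)))*(1/1225) = ((-296*1/104)*(1 + 2*(-296*1/104)))*(1/1225) = -37*(1 + 2*(-37/13))/13*(1/1225) = -37*(1 - 74/13)/13*(1/1225) = -37/13*(-61/13)*(1/1225) = (2257/169)*(1/1225) = 2257/207025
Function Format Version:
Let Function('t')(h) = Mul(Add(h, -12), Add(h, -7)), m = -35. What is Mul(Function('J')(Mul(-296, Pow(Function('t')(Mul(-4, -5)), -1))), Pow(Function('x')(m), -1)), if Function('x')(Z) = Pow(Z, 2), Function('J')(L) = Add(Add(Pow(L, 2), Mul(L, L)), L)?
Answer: Rational(2257, 207025) ≈ 0.010902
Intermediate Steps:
Function('t')(h) = Mul(Add(-12, h), Add(-7, h))
Function('J')(L) = Add(L, Mul(2, Pow(L, 2))) (Function('J')(L) = Add(Add(Pow(L, 2), Pow(L, 2)), L) = Add(Mul(2, Pow(L, 2)), L) = Add(L, Mul(2, Pow(L, 2))))
Mul(Function('J')(Mul(-296, Pow(Function('t')(Mul(-4, -5)), -1))), Pow(Function('x')(m), -1)) = Mul(Mul(Mul(-296, Pow(Add(84, Pow(Mul(-4, -5), 2), Mul(-19, Mul(-4, -5))), -1)), Add(1, Mul(2, Mul(-296, Pow(Add(84, Pow(Mul(-4, -5), 2), Mul(-19, Mul(-4, -5))), -1))))), Pow(Pow(-35, 2), -1)) = Mul(Mul(Mul(-296, Pow(Add(84, Pow(20, 2), Mul(-19, 20)), -1)), Add(1, Mul(2, Mul(-296, Pow(Add(84, Pow(20, 2), Mul(-19, 20)), -1))))), Pow(1225, -1)) = Mul(Mul(Mul(-296, Pow(Add(84, 400, -380), -1)), Add(1, Mul(2, Mul(-296, Pow(Add(84, 400, -380), -1))))), Rational(1, 1225)) = Mul(Mul(Mul(-296, Pow(104, -1)), Add(1, Mul(2, Mul(-296, Pow(104, -1))))), Rational(1, 1225)) = Mul(Mul(Mul(-296, Rational(1, 104)), Add(1, Mul(2, Mul(-296, Rational(1, 104))))), Rational(1, 1225)) = Mul(Mul(Rational(-37, 13), Add(1, Mul(2, Rational(-37, 13)))), Rational(1, 1225)) = Mul(Mul(Rational(-37, 13), Add(1, Rational(-74, 13))), Rational(1, 1225)) = Mul(Mul(Rational(-37, 13), Rational(-61, 13)), Rational(1, 1225)) = Mul(Rational(2257, 169), Rational(1, 1225)) = Rational(2257, 207025)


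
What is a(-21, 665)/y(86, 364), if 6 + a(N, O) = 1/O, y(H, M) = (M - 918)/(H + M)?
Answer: 179505/36841 ≈ 4.8724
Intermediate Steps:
y(H, M) = (-918 + M)/(H + M)
a(N, O) = -6 + 1/O
a(-21, 665)/y(86, 364) = (-6 + 1/665)/(((-918 + 364)/(86 + 364))) = (-6 + 1/665)/((-554/450)) = -3989/(665*((1/450)*(-554))) = -3989/(665*(-277/225)) = -3989/665*(-225/277) = 179505/36841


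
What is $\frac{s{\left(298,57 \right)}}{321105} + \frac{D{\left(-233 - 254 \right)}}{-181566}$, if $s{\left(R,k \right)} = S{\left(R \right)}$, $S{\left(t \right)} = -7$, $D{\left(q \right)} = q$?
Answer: $\frac{51702391}{19433916810} \approx 0.0026604$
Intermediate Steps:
$s{\left(R,k \right)} = -7$
$\frac{s{\left(298,57 \right)}}{321105} + \frac{D{\left(-233 - 254 \right)}}{-181566} = - \frac{7}{321105} + \frac{-233 - 254}{-181566} = \left(-7\right) \frac{1}{321105} + \left(-233 - 254\right) \left(- \frac{1}{181566}\right) = - \frac{7}{321105} - - \frac{487}{181566} = - \frac{7}{321105} + \frac{487}{181566} = \frac{51702391}{19433916810}$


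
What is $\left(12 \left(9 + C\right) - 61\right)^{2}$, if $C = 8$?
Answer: $20449$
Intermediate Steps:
$\left(12 \left(9 + C\right) - 61\right)^{2} = \left(12 \left(9 + 8\right) - 61\right)^{2} = \left(12 \cdot 17 - 61\right)^{2} = \left(204 - 61\right)^{2} = 143^{2} = 20449$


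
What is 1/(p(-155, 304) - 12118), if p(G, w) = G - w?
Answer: -1/12577 ≈ -7.9510e-5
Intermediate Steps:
1/(p(-155, 304) - 12118) = 1/((-155 - 1*304) - 12118) = 1/((-155 - 304) - 12118) = 1/(-459 - 12118) = 1/(-12577) = -1/12577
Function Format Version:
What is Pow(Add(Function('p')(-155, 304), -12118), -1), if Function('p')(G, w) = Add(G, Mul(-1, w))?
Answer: Rational(-1, 12577) ≈ -7.9510e-5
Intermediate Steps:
Pow(Add(Function('p')(-155, 304), -12118), -1) = Pow(Add(Add(-155, Mul(-1, 304)), -12118), -1) = Pow(Add(Add(-155, -304), -12118), -1) = Pow(Add(-459, -12118), -1) = Pow(-12577, -1) = Rational(-1, 12577)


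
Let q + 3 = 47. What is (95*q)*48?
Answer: 200640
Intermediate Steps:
q = 44 (q = -3 + 47 = 44)
(95*q)*48 = (95*44)*48 = 4180*48 = 200640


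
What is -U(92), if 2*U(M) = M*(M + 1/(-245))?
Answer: -1036794/245 ≈ -4231.8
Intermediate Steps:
U(M) = M*(-1/245 + M)/2 (U(M) = (M*(M + 1/(-245)))/2 = (M*(M - 1/245))/2 = (M*(-1/245 + M))/2 = M*(-1/245 + M)/2)
-U(92) = -92*(-1 + 245*92)/490 = -92*(-1 + 22540)/490 = -92*22539/490 = -1*1036794/245 = -1036794/245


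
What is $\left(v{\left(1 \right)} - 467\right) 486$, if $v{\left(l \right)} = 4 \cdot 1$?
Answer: $-225018$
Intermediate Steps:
$v{\left(l \right)} = 4$
$\left(v{\left(1 \right)} - 467\right) 486 = \left(4 - 467\right) 486 = \left(-463\right) 486 = -225018$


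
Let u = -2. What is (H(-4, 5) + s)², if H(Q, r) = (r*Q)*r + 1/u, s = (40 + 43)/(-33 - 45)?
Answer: 15689521/1521 ≈ 10315.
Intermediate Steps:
s = -83/78 (s = 83/(-78) = 83*(-1/78) = -83/78 ≈ -1.0641)
H(Q, r) = -½ + Q*r² (H(Q, r) = (r*Q)*r + 1/(-2) = (Q*r)*r - ½ = Q*r² - ½ = -½ + Q*r²)
(H(-4, 5) + s)² = ((-½ - 4*5²) - 83/78)² = ((-½ - 4*25) - 83/78)² = ((-½ - 100) - 83/78)² = (-201/2 - 83/78)² = (-3961/39)² = 15689521/1521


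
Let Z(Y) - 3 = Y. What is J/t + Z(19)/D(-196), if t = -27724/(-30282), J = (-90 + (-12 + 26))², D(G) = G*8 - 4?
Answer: 34369509247/5447766 ≈ 6308.9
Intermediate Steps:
D(G) = -4 + 8*G (D(G) = 8*G - 4 = -4 + 8*G)
Z(Y) = 3 + Y
J = 5776 (J = (-90 + 14)² = (-76)² = 5776)
t = 13862/15141 (t = -27724*(-1/30282) = 13862/15141 ≈ 0.91553)
J/t + Z(19)/D(-196) = 5776/(13862/15141) + (3 + 19)/(-4 + 8*(-196)) = 5776*(15141/13862) + 22/(-4 - 1568) = 43727208/6931 + 22/(-1572) = 43727208/6931 + 22*(-1/1572) = 43727208/6931 - 11/786 = 34369509247/5447766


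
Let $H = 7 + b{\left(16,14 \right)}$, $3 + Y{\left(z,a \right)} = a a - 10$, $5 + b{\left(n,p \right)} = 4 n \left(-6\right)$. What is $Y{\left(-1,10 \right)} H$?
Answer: $-33234$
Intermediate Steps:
$b{\left(n,p \right)} = -5 - 24 n$ ($b{\left(n,p \right)} = -5 + 4 n \left(-6\right) = -5 - 24 n$)
$Y{\left(z,a \right)} = -13 + a^{2}$ ($Y{\left(z,a \right)} = -3 + \left(a a - 10\right) = -3 + \left(a^{2} - 10\right) = -3 + \left(-10 + a^{2}\right) = -13 + a^{2}$)
$H = -382$ ($H = 7 - 389 = -382$)
$Y{\left(-1,10 \right)} H = \left(-13 + 10^{2}\right) \left(-382\right) = \left(-13 + 100\right) \left(-382\right) = 87 \left(-382\right) = -33234$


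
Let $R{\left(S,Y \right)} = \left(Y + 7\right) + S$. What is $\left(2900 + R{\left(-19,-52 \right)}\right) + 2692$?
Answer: $5528$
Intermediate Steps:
$R{\left(S,Y \right)} = 7 + S + Y$ ($R{\left(S,Y \right)} = \left(7 + Y\right) + S = 7 + S + Y$)
$\left(2900 + R{\left(-19,-52 \right)}\right) + 2692 = \left(2900 - 64\right) + 2692 = 2836 + 2692 = 5528$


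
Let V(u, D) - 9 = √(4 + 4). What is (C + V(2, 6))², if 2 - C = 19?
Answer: 72 - 32*√2 ≈ 26.745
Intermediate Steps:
V(u, D) = 9 + 2*√2 (V(u, D) = 9 + √(4 + 4) = 9 + √8 = 9 + 2*√2)
C = -17 (C = 2 - 1*19 = 2 - 19 = -17)
(C + V(2, 6))² = (-17 + (9 + 2*√2))² = (-8 + 2*√2)²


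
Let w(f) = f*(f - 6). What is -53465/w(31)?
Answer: -10693/155 ≈ -68.987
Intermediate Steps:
w(f) = f*(-6 + f)
-53465/w(31) = -53465*1/(31*(-6 + 31)) = -53465/(31*25) = -53465/775 = -53465*1/775 = -10693/155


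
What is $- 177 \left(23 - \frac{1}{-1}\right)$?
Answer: $-4248$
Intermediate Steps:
$- 177 \left(23 - \frac{1}{-1}\right) = - 177 \left(23 - -1\right) = - 177 \left(23 + 1\right) = \left(-177\right) 24 = -4248$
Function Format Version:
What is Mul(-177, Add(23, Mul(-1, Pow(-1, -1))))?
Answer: -4248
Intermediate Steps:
Mul(-177, Add(23, Mul(-1, Pow(-1, -1)))) = Mul(-177, Add(23, Mul(-1, -1))) = Mul(-177, Add(23, 1)) = Mul(-177, 24) = -4248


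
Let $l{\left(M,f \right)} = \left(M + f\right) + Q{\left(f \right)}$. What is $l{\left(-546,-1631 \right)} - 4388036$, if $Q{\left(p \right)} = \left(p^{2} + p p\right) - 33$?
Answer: $930076$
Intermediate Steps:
$Q{\left(p \right)} = -33 + 2 p^{2}$ ($Q{\left(p \right)} = \left(p^{2} + p^{2}\right) - 33 = 2 p^{2} - 33 = -33 + 2 p^{2}$)
$l{\left(M,f \right)} = -33 + M + f + 2 f^{2}$ ($l{\left(M,f \right)} = \left(M + f\right) + \left(-33 + 2 f^{2}\right) = -33 + M + f + 2 f^{2}$)
$l{\left(-546,-1631 \right)} - 4388036 = \left(-33 - 546 - 1631 + 2 \left(-1631\right)^{2}\right) - 4388036 = \left(-33 - 546 - 1631 + 2 \cdot 2660161\right) - 4388036 = \left(-33 - 546 - 1631 + 5320322\right) - 4388036 = 5318112 - 4388036 = 930076$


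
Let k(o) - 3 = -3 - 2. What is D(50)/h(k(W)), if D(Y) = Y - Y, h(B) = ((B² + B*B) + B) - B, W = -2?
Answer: 0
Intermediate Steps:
k(o) = -2 (k(o) = 3 + (-3 - 2) = 3 - 5 = -2)
h(B) = 2*B² (h(B) = ((B² + B²) + B) - B = (2*B² + B) - B = (B + 2*B²) - B = 2*B²)
D(Y) = 0
D(50)/h(k(W)) = 0/((2*(-2)²)) = 0/((2*4)) = 0/8 = 0*(⅛) = 0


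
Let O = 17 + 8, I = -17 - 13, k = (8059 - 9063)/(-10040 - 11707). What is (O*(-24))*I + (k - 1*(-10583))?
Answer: 621595505/21747 ≈ 28583.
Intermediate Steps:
k = 1004/21747 (k = -1004/(-21747) = -1004*(-1/21747) = 1004/21747 ≈ 0.046167)
I = -30
O = 25
(O*(-24))*I + (k - 1*(-10583)) = (25*(-24))*(-30) + (1004/21747 - 1*(-10583)) = -600*(-30) + (1004/21747 + 10583) = 18000 + 230149505/21747 = 621595505/21747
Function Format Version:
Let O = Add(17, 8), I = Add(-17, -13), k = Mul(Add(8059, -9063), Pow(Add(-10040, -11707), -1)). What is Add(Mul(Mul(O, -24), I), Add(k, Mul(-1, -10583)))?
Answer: Rational(621595505, 21747) ≈ 28583.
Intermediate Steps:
k = Rational(1004, 21747) (k = Mul(-1004, Pow(-21747, -1)) = Mul(-1004, Rational(-1, 21747)) = Rational(1004, 21747) ≈ 0.046167)
I = -30
O = 25
Add(Mul(Mul(O, -24), I), Add(k, Mul(-1, -10583))) = Add(Mul(Mul(25, -24), -30), Add(Rational(1004, 21747), Mul(-1, -10583))) = Add(Mul(-600, -30), Add(Rational(1004, 21747), 10583)) = Add(18000, Rational(230149505, 21747)) = Rational(621595505, 21747)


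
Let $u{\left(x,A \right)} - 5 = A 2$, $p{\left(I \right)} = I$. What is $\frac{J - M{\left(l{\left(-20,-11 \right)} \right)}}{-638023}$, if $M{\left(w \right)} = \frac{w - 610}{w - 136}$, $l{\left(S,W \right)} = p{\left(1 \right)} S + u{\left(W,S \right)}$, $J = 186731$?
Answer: $- \frac{35664956}{121862393} \approx -0.29267$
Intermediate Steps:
$u{\left(x,A \right)} = 5 + 2 A$ ($u{\left(x,A \right)} = 5 + A 2 = 5 + 2 A$)
$l{\left(S,W \right)} = 5 + 3 S$ ($l{\left(S,W \right)} = 1 S + \left(5 + 2 S\right) = S + \left(5 + 2 S\right) = 5 + 3 S$)
$M{\left(w \right)} = \frac{-610 + w}{-136 + w}$ ($M{\left(w \right)} = \frac{-610 + w}{w - 136} = \frac{-610 + w}{-136 + w}$)
$\frac{J - M{\left(l{\left(-20,-11 \right)} \right)}}{-638023} = \frac{186731 - \frac{-610 + \left(5 + 3 \left(-20\right)\right)}{-136 + \left(5 + 3 \left(-20\right)\right)}}{-638023} = \left(186731 - \frac{-610 + \left(5 - 60\right)}{-136 + \left(5 - 60\right)}\right) \left(- \frac{1}{638023}\right) = \left(186731 - \frac{-610 - 55}{-136 - 55}\right) \left(- \frac{1}{638023}\right) = \left(186731 - \frac{1}{-191} \left(-665\right)\right) \left(- \frac{1}{638023}\right) = \left(186731 - \left(- \frac{1}{191}\right) \left(-665\right)\right) \left(- \frac{1}{638023}\right) = \left(186731 - \frac{665}{191}\right) \left(- \frac{1}{638023}\right) = \frac{35664956}{191} \left(- \frac{1}{638023}\right) = - \frac{35664956}{121862393}$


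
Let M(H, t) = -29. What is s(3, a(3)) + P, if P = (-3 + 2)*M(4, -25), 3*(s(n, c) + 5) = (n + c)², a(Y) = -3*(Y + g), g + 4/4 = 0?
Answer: 27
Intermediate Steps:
g = -1 (g = -1 + 0 = -1)
a(Y) = 3 - 3*Y (a(Y) = -3*(Y - 1) = -3*(-1 + Y) = 3 - 3*Y)
s(n, c) = -5 + (c + n)²/3 (s(n, c) = -5 + (n + c)²/3 = -5 + (c + n)²/3)
P = 29 (P = (-3 + 2)*(-29) = -1*(-29) = 29)
s(3, a(3)) + P = (-5 + ((3 - 3*3) + 3)²/3) + 29 = (-5 + ((3 - 9) + 3)²/3) + 29 = (-5 + (-6 + 3)²/3) + 29 = (-5 + (⅓)*(-3)²) + 29 = (-5 + (⅓)*9) + 29 = (-5 + 3) + 29 = -2 + 29 = 27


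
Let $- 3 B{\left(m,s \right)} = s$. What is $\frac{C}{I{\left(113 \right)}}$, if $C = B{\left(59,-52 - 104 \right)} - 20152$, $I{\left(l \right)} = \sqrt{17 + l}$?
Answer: $- \frac{2010 \sqrt{130}}{13} \approx -1762.9$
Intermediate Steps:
$B{\left(m,s \right)} = - \frac{s}{3}$
$C = -20100$ ($C = - \frac{-52 - 104}{3} - 20152 = \left(- \frac{1}{3}\right) \left(-156\right) - 20152 = 52 - 20152 = -20100$)
$\frac{C}{I{\left(113 \right)}} = - \frac{20100}{\sqrt{17 + 113}} = - \frac{20100}{\sqrt{130}} = - 20100 \frac{\sqrt{130}}{130} = - \frac{2010 \sqrt{130}}{13}$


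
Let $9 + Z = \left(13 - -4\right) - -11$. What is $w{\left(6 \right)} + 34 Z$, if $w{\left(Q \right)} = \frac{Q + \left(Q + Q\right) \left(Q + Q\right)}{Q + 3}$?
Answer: $\frac{1988}{3} \approx 662.67$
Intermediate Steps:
$Z = 19$ ($Z = -9 + \left(\left(13 - -4\right) - -11\right) = -9 + \left(\left(13 + 4\right) + 11\right) = -9 + \left(17 + 11\right) = -9 + 28 = 19$)
$w{\left(Q \right)} = \frac{Q + 4 Q^{2}}{3 + Q}$ ($w{\left(Q \right)} = \frac{Q + 2 Q 2 Q}{3 + Q} = \frac{Q + 4 Q^{2}}{3 + Q}$)
$w{\left(6 \right)} + 34 Z = \frac{6 \left(1 + 4 \cdot 6\right)}{3 + 6} + 34 \cdot 19 = \frac{6 \left(1 + 24\right)}{9} + 646 = 6 \cdot \frac{1}{9} \cdot 25 + 646 = \frac{50}{3} + 646 = \frac{1988}{3}$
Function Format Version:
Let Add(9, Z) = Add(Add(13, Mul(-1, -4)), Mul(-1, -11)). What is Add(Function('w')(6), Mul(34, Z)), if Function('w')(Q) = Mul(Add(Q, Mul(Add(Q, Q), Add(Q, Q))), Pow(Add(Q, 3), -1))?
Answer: Rational(1988, 3) ≈ 662.67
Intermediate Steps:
Z = 19 (Z = Add(-9, Add(Add(13, Mul(-1, -4)), Mul(-1, -11))) = Add(-9, Add(Add(13, 4), 11)) = Add(-9, Add(17, 11)) = Add(-9, 28) = 19)
Function('w')(Q) = Mul(Pow(Add(3, Q), -1), Add(Q, Mul(4, Pow(Q, 2)))) (Function('w')(Q) = Mul(Add(Q, Mul(Mul(2, Q), Mul(2, Q))), Pow(Add(3, Q), -1)) = Mul(Add(Q, Mul(4, Pow(Q, 2))), Pow(Add(3, Q), -1)) = Mul(Pow(Add(3, Q), -1), Add(Q, Mul(4, Pow(Q, 2)))))
Add(Function('w')(6), Mul(34, Z)) = Add(Mul(6, Pow(Add(3, 6), -1), Add(1, Mul(4, 6))), Mul(34, 19)) = Add(Mul(6, Pow(9, -1), Add(1, 24)), 646) = Add(Mul(6, Rational(1, 9), 25), 646) = Add(Rational(50, 3), 646) = Rational(1988, 3)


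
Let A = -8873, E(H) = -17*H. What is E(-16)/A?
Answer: -272/8873 ≈ -0.030655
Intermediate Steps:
E(-16)/A = -17*(-16)/(-8873) = 272*(-1/8873) = -272/8873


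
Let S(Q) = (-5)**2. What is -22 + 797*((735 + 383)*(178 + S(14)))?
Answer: 180882316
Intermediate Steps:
S(Q) = 25
-22 + 797*((735 + 383)*(178 + S(14))) = -22 + 797*((735 + 383)*(178 + 25)) = -22 + 797*(1118*203) = -22 + 797*226954 = -22 + 180882338 = 180882316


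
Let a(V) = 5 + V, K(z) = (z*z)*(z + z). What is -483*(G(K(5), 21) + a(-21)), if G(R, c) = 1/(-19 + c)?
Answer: 14973/2 ≈ 7486.5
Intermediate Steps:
K(z) = 2*z³ (K(z) = z²*(2*z) = 2*z³)
-483*(G(K(5), 21) + a(-21)) = -483*(1/(-19 + 21) + (5 - 21)) = -483*(1/2 - 16) = -483*(½ - 16) = -483*(-31/2) = 14973/2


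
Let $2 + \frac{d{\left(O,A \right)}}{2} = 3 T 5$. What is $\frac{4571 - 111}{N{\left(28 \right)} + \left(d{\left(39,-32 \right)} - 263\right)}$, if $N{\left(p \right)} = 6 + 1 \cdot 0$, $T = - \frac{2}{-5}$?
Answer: $- \frac{4460}{249} \approx -17.912$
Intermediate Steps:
$T = \frac{2}{5}$ ($T = \left(-2\right) \left(- \frac{1}{5}\right) = \frac{2}{5} \approx 0.4$)
$d{\left(O,A \right)} = 8$ ($d{\left(O,A \right)} = -4 + 2 \cdot 3 \cdot \frac{2}{5} \cdot 5 = -4 + 2 \cdot \frac{6}{5} \cdot 5 = -4 + 2 \cdot 6 = -4 + 12 = 8$)
$N{\left(p \right)} = 6$ ($N{\left(p \right)} = 6 + 0 = 6$)
$\frac{4571 - 111}{N{\left(28 \right)} + \left(d{\left(39,-32 \right)} - 263\right)} = \frac{4571 - 111}{6 + \left(8 - 263\right)} = \frac{4460}{6 + \left(8 - 263\right)} = \frac{4460}{6 - 255} = \frac{4460}{-249} = 4460 \left(- \frac{1}{249}\right) = - \frac{4460}{249}$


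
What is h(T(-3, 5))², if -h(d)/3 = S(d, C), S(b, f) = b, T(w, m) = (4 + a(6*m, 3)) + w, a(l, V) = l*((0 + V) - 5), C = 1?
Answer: 31329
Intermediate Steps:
a(l, V) = l*(-5 + V) (a(l, V) = l*(V - 5) = l*(-5 + V))
T(w, m) = 4 + w - 12*m (T(w, m) = (4 + (6*m)*(-5 + 3)) + w = (4 + (6*m)*(-2)) + w = (4 - 12*m) + w = 4 + w - 12*m)
h(d) = -3*d
h(T(-3, 5))² = (-3*(4 - 3 - 12*5))² = (-3*(4 - 3 - 60))² = (-3*(-59))² = 177² = 31329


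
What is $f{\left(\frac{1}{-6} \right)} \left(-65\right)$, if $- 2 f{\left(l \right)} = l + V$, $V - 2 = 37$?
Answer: $\frac{15145}{12} \approx 1262.1$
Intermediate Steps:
$V = 39$ ($V = 2 + 37 = 39$)
$f{\left(l \right)} = - \frac{39}{2} - \frac{l}{2}$ ($f{\left(l \right)} = - \frac{l + 39}{2} = - \frac{39 + l}{2} = - \frac{39}{2} - \frac{l}{2}$)
$f{\left(\frac{1}{-6} \right)} \left(-65\right) = \left(- \frac{39}{2} - \frac{1}{2 \left(-6\right)}\right) \left(-65\right) = \left(- \frac{39}{2} - - \frac{1}{12}\right) \left(-65\right) = \left(- \frac{39}{2} + \frac{1}{12}\right) \left(-65\right) = \left(- \frac{233}{12}\right) \left(-65\right) = \frac{15145}{12}$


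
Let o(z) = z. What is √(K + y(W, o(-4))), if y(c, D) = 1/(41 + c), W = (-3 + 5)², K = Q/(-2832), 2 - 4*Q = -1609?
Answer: I*√6014755/7080 ≈ 0.3464*I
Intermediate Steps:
Q = 1611/4 (Q = ½ - ¼*(-1609) = ½ + 1609/4 = 1611/4 ≈ 402.75)
K = -537/3776 (K = (1611/4)/(-2832) = (1611/4)*(-1/2832) = -537/3776 ≈ -0.14221)
W = 4 (W = 2² = 4)
√(K + y(W, o(-4))) = √(-537/3776 + 1/(41 + 4)) = √(-537/3776 + 1/45) = √(-20389/169920) = I*√6014755/7080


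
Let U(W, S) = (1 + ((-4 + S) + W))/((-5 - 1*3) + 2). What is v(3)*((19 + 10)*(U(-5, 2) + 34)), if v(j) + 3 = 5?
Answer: 2030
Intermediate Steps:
v(j) = 2 (v(j) = -3 + 5 = 2)
U(W, S) = ½ - S/6 - W/6 (U(W, S) = (1 + (-4 + S + W))/((-5 - 3) + 2) = (-3 + S + W)/(-8 + 2) = (-3 + S + W)/(-6) = (-3 + S + W)*(-⅙) = ½ - S/6 - W/6)
v(3)*((19 + 10)*(U(-5, 2) + 34)) = 2*((19 + 10)*((½ - ⅙*2 - ⅙*(-5)) + 34)) = 2*(29*((½ - ⅓ + ⅚) + 34)) = 2*(29*(1 + 34)) = 2*(29*35) = 2*1015 = 2030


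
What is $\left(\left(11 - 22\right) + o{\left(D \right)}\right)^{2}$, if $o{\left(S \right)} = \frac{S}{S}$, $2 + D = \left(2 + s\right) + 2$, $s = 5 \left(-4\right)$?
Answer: $100$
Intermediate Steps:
$s = -20$
$D = -18$ ($D = -2 + \left(\left(2 - 20\right) + 2\right) = -2 + \left(-18 + 2\right) = -2 - 16 = -18$)
$o{\left(S \right)} = 1$
$\left(\left(11 - 22\right) + o{\left(D \right)}\right)^{2} = \left(\left(11 - 22\right) + 1\right)^{2} = \left(-11 + 1\right)^{2} = \left(-10\right)^{2} = 100$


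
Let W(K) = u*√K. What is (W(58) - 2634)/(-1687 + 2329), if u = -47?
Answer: -439/107 - 47*√58/642 ≈ -4.6603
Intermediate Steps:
W(K) = -47*√K
(W(58) - 2634)/(-1687 + 2329) = (-47*√58 - 2634)/(-1687 + 2329) = (-2634 - 47*√58)/642 = (-2634 - 47*√58)*(1/642) = -439/107 - 47*√58/642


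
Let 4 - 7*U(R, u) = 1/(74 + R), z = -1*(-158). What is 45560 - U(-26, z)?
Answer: 15307969/336 ≈ 45559.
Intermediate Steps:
z = 158
U(R, u) = 4/7 - 1/(7*(74 + R))
45560 - U(-26, z) = 45560 - (295 + 4*(-26))/(7*(74 - 26)) = 45560 - (295 - 104)/(7*48) = 45560 - 191/(7*48) = 45560 - 1*191/336 = 45560 - 191/336 = 15307969/336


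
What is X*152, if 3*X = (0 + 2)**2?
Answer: 608/3 ≈ 202.67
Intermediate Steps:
X = 4/3 (X = (0 + 2)**2/3 = (1/3)*2**2 = (1/3)*4 = 4/3 ≈ 1.3333)
X*152 = (4/3)*152 = 608/3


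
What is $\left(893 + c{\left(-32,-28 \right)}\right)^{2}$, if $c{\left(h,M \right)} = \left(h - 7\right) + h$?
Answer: $675684$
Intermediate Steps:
$c{\left(h,M \right)} = -7 + 2 h$ ($c{\left(h,M \right)} = \left(-7 + h\right) + h = -7 + 2 h$)
$\left(893 + c{\left(-32,-28 \right)}\right)^{2} = \left(893 + \left(-7 + 2 \left(-32\right)\right)\right)^{2} = \left(893 - 71\right)^{2} = 822^{2} = 675684$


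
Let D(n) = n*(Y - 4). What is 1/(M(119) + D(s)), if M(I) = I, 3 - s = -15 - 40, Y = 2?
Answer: 1/3 ≈ 0.33333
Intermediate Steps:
s = 58 (s = 3 - (-15 - 40) = 3 - 1*(-55) = 3 + 55 = 58)
D(n) = -2*n (D(n) = n*(2 - 4) = n*(-2) = -2*n)
1/(M(119) + D(s)) = 1/(119 - 2*58) = 1/(119 - 116) = 1/3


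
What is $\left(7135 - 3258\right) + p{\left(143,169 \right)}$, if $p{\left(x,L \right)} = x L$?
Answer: $28044$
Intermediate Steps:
$p{\left(x,L \right)} = L x$
$\left(7135 - 3258\right) + p{\left(143,169 \right)} = \left(7135 - 3258\right) + 169 \cdot 143 = 3877 + 24167 = 28044$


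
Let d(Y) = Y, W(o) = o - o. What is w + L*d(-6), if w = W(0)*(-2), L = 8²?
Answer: -384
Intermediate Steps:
W(o) = 0
L = 64
w = 0 (w = 0*(-2) = 0)
w + L*d(-6) = 0 + 64*(-6) = 0 - 384 = -384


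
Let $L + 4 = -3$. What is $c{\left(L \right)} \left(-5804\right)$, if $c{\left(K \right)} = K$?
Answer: $40628$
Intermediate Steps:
$L = -7$ ($L = -4 - 3 = -7$)
$c{\left(L \right)} \left(-5804\right) = \left(-7\right) \left(-5804\right) = 40628$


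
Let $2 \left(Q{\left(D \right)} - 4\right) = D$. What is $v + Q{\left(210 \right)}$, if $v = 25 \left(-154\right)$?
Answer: $-3741$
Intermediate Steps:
$Q{\left(D \right)} = 4 + \frac{D}{2}$
$v = -3850$
$v + Q{\left(210 \right)} = -3850 + \left(4 + \frac{1}{2} \cdot 210\right) = -3850 + \left(4 + 105\right) = -3850 + 109 = -3741$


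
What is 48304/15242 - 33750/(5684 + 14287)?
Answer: 25014538/16910999 ≈ 1.4792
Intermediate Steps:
48304/15242 - 33750/(5684 + 14287) = 48304*(1/15242) - 33750/19971 = 24152/7621 - 33750*1/19971 = 24152/7621 - 3750/2219 = 25014538/16910999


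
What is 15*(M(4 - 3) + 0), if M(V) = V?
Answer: 15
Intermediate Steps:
15*(M(4 - 3) + 0) = 15*((4 - 3) + 0) = 15*(1 + 0) = 15*1 = 15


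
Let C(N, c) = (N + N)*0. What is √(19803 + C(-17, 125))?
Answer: √19803 ≈ 140.72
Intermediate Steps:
C(N, c) = 0 (C(N, c) = (2*N)*0 = 0)
√(19803 + C(-17, 125)) = √(19803 + 0) = √19803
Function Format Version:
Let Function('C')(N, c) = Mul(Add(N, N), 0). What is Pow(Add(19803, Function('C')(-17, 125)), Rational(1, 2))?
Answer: Pow(19803, Rational(1, 2)) ≈ 140.72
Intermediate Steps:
Function('C')(N, c) = 0 (Function('C')(N, c) = Mul(Mul(2, N), 0) = 0)
Pow(Add(19803, Function('C')(-17, 125)), Rational(1, 2)) = Pow(Add(19803, 0), Rational(1, 2)) = Pow(19803, Rational(1, 2))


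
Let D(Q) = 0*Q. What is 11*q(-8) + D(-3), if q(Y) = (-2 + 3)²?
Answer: 11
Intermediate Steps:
D(Q) = 0
q(Y) = 1 (q(Y) = 1² = 1)
11*q(-8) + D(-3) = 11*1 + 0 = 11 + 0 = 11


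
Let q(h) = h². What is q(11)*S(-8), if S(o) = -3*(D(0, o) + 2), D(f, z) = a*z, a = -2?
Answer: -6534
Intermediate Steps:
D(f, z) = -2*z
S(o) = -6 + 6*o (S(o) = -3*(-2*o + 2) = -3*(2 - 2*o) = -6 + 6*o)
q(11)*S(-8) = 11²*(-6 + 6*(-8)) = 121*(-6 - 48) = 121*(-54) = -6534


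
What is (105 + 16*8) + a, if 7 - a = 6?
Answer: 234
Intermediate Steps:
a = 1 (a = 7 - 1*6 = 7 - 6 = 1)
(105 + 16*8) + a = (105 + 16*8) + 1 = (105 + 128) + 1 = 233 + 1 = 234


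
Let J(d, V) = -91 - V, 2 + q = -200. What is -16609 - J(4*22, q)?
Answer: -16720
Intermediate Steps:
q = -202 (q = -2 - 200 = -202)
-16609 - J(4*22, q) = -16609 - (-91 - 1*(-202)) = -16609 - (-91 + 202) = -16609 - 1*111 = -16609 - 111 = -16720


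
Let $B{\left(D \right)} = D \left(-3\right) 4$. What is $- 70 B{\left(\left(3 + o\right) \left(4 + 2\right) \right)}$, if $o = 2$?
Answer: $25200$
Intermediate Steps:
$B{\left(D \right)} = - 12 D$ ($B{\left(D \right)} = - 3 D 4 = - 12 D$)
$- 70 B{\left(\left(3 + o\right) \left(4 + 2\right) \right)} = - 70 \left(- 12 \left(3 + 2\right) \left(4 + 2\right)\right) = - 70 \left(- 12 \cdot 5 \cdot 6\right) = - 70 \left(\left(-12\right) 30\right) = \left(-70\right) \left(-360\right) = 25200$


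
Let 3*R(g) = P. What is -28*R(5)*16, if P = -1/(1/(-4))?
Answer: -1792/3 ≈ -597.33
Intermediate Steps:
P = 4 (P = -1/(1*(-¼)) = -1/(-¼) = -1*(-4) = 4)
R(g) = 4/3 (R(g) = (⅓)*4 = 4/3)
-28*R(5)*16 = -28*4/3*16 = -112/3*16 = -1792/3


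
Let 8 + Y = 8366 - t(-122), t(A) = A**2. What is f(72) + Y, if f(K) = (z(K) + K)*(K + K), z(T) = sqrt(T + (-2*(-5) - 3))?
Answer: 3842 + 144*sqrt(79) ≈ 5121.9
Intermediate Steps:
z(T) = sqrt(7 + T) (z(T) = sqrt(T + (10 - 3)) = sqrt(T + 7) = sqrt(7 + T))
f(K) = 2*K*(K + sqrt(7 + K)) (f(K) = (sqrt(7 + K) + K)*(K + K) = (K + sqrt(7 + K))*(2*K) = 2*K*(K + sqrt(7 + K)))
Y = -6526 (Y = -8 + (8366 - 1*(-122)**2) = -8 + (8366 - 1*14884) = -8 + (8366 - 14884) = -8 - 6518 = -6526)
f(72) + Y = 2*72*(72 + sqrt(7 + 72)) - 6526 = 2*72*(72 + sqrt(79)) - 6526 = (10368 + 144*sqrt(79)) - 6526 = 3842 + 144*sqrt(79)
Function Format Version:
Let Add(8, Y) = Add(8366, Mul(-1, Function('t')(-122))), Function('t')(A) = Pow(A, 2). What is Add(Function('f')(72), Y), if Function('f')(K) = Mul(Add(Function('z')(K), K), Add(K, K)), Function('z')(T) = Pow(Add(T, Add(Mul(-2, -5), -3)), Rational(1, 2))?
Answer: Add(3842, Mul(144, Pow(79, Rational(1, 2)))) ≈ 5121.9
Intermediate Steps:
Function('z')(T) = Pow(Add(7, T), Rational(1, 2)) (Function('z')(T) = Pow(Add(T, Add(10, -3)), Rational(1, 2)) = Pow(Add(T, 7), Rational(1, 2)) = Pow(Add(7, T), Rational(1, 2)))
Function('f')(K) = Mul(2, K, Add(K, Pow(Add(7, K), Rational(1, 2)))) (Function('f')(K) = Mul(Add(Pow(Add(7, K), Rational(1, 2)), K), Add(K, K)) = Mul(Add(K, Pow(Add(7, K), Rational(1, 2))), Mul(2, K)) = Mul(2, K, Add(K, Pow(Add(7, K), Rational(1, 2)))))
Y = -6526 (Y = Add(-8, Add(8366, Mul(-1, Pow(-122, 2)))) = Add(-8, Add(8366, Mul(-1, 14884))) = Add(-8, Add(8366, -14884)) = Add(-8, -6518) = -6526)
Add(Function('f')(72), Y) = Add(Mul(2, 72, Add(72, Pow(Add(7, 72), Rational(1, 2)))), -6526) = Add(Mul(2, 72, Add(72, Pow(79, Rational(1, 2)))), -6526) = Add(Add(10368, Mul(144, Pow(79, Rational(1, 2)))), -6526) = Add(3842, Mul(144, Pow(79, Rational(1, 2))))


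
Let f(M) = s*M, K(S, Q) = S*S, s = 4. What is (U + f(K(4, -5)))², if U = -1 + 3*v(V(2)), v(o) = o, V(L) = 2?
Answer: 4761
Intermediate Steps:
K(S, Q) = S²
f(M) = 4*M
U = 5 (U = -1 + 3*2 = -1 + 6 = 5)
(U + f(K(4, -5)))² = (5 + 4*4²)² = (5 + 4*16)² = (5 + 64)² = 69² = 4761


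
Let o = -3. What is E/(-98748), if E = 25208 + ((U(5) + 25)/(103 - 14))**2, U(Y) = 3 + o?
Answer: -66557731/260727636 ≈ -0.25528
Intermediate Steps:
U(Y) = 0 (U(Y) = 3 - 3 = 0)
E = 199673193/7921 (E = 25208 + ((0 + 25)/(103 - 14))**2 = 25208 + (25/89)**2 = 25208 + 625/7921 = 199673193/7921 ≈ 25208.)
E/(-98748) = (199673193/7921)/(-98748) = (199673193/7921)*(-1/98748) = -66557731/260727636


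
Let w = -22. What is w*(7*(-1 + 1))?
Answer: 0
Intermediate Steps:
w*(7*(-1 + 1)) = -154*(-1 + 1) = -154*0 = -22*0 = 0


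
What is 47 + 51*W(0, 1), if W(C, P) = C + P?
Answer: 98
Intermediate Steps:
47 + 51*W(0, 1) = 47 + 51*(0 + 1) = 47 + 51*1 = 47 + 51 = 98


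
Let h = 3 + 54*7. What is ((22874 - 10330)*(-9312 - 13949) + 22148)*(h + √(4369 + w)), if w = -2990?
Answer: -111162021516 - 291763836*√1379 ≈ -1.2200e+11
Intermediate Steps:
h = 381 (h = 3 + 378 = 381)
((22874 - 10330)*(-9312 - 13949) + 22148)*(h + √(4369 + w)) = ((22874 - 10330)*(-9312 - 13949) + 22148)*(381 + √(4369 - 2990)) = (12544*(-23261) + 22148)*(381 + √1379) = (-291785984 + 22148)*(381 + √1379) = -291763836*(381 + √1379) = -111162021516 - 291763836*√1379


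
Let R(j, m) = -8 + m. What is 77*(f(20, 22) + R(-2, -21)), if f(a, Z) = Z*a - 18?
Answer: 30261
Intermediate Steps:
f(a, Z) = -18 + Z*a
77*(f(20, 22) + R(-2, -21)) = 77*((-18 + 22*20) + (-8 - 21)) = 77*((-18 + 440) - 29) = 77*(422 - 29) = 77*393 = 30261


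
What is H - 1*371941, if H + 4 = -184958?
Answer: -556903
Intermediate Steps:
H = -184962 (H = -4 - 184958 = -184962)
H - 1*371941 = -184962 - 1*371941 = -184962 - 371941 = -556903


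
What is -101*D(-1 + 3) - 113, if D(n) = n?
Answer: -315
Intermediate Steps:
-101*D(-1 + 3) - 113 = -101*(-1 + 3) - 113 = -101*2 - 113 = -202 - 113 = -315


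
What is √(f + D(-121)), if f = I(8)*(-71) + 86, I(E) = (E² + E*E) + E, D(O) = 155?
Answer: I*√9415 ≈ 97.031*I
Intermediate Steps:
I(E) = E + 2*E² (I(E) = (E² + E²) + E = 2*E² + E = E + 2*E²)
f = -9570 (f = (8*(1 + 2*8))*(-71) + 86 = (8*(1 + 16))*(-71) + 86 = (8*17)*(-71) + 86 = 136*(-71) + 86 = -9656 + 86 = -9570)
√(f + D(-121)) = √(-9570 + 155) = √(-9415) = I*√9415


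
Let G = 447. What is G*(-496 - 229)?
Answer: -324075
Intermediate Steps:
G*(-496 - 229) = 447*(-496 - 229) = 447*(-725) = -324075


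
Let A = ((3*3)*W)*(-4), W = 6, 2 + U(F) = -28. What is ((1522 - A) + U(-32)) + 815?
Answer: 2523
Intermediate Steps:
U(F) = -30 (U(F) = -2 - 28 = -30)
A = -216 (A = ((3*3)*6)*(-4) = (9*6)*(-4) = 54*(-4) = -216)
((1522 - A) + U(-32)) + 815 = ((1522 - 1*(-216)) - 30) + 815 = ((1522 + 216) - 30) + 815 = (1738 - 30) + 815 = 1708 + 815 = 2523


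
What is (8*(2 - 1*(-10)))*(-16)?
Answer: -1536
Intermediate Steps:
(8*(2 - 1*(-10)))*(-16) = (8*(2 + 10))*(-16) = (8*12)*(-16) = 96*(-16) = -1536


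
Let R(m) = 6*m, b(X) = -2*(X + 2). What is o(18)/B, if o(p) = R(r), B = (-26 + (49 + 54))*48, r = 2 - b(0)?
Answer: 3/308 ≈ 0.0097403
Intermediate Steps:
b(X) = -4 - 2*X (b(X) = -2*(2 + X) = -4 - 2*X)
r = 6 (r = 2 - (-4 - 2*0) = 2 - (-4 + 0) = 2 - 1*(-4) = 2 + 4 = 6)
B = 3696 (B = (-26 + 103)*48 = 77*48 = 3696)
o(p) = 36 (o(p) = 6*6 = 36)
o(18)/B = 36/3696 = 36*(1/3696) = 3/308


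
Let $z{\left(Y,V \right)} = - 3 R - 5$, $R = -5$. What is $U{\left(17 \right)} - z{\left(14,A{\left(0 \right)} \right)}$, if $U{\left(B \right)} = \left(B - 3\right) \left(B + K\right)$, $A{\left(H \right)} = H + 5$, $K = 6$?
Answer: $312$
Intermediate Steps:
$A{\left(H \right)} = 5 + H$
$z{\left(Y,V \right)} = 10$ ($z{\left(Y,V \right)} = \left(-3\right) \left(-5\right) - 5 = 15 - 5 = 10$)
$U{\left(B \right)} = \left(-3 + B\right) \left(6 + B\right)$ ($U{\left(B \right)} = \left(B - 3\right) \left(B + 6\right) = \left(-3 + B\right) \left(6 + B\right)$)
$U{\left(17 \right)} - z{\left(14,A{\left(0 \right)} \right)} = \left(-18 + 17^{2} + 3 \cdot 17\right) - 10 = \left(-18 + 289 + 51\right) - 10 = 322 - 10 = 312$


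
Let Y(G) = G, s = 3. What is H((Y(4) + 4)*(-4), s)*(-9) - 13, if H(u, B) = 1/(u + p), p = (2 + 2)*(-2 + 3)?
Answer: -355/28 ≈ -12.679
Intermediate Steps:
p = 4 (p = 4*1 = 4)
H(u, B) = 1/(4 + u) (H(u, B) = 1/(u + 4) = 1/(4 + u))
H((Y(4) + 4)*(-4), s)*(-9) - 13 = -9/(4 + (4 + 4)*(-4)) - 13 = -9/(4 + 8*(-4)) - 13 = -9/(4 - 32) - 13 = -9/(-28) - 13 = -1/28*(-9) - 13 = 9/28 - 13 = -355/28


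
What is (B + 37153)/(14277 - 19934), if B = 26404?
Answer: -63557/5657 ≈ -11.235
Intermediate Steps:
(B + 37153)/(14277 - 19934) = (26404 + 37153)/(14277 - 19934) = 63557/(-5657) = 63557*(-1/5657) = -63557/5657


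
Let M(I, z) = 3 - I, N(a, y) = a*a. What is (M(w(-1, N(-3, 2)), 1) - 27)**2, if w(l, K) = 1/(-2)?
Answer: 2209/4 ≈ 552.25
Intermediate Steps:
N(a, y) = a**2
w(l, K) = -1/2
(M(w(-1, N(-3, 2)), 1) - 27)**2 = ((3 - 1*(-1/2)) - 27)**2 = ((3 + 1/2) - 27)**2 = (7/2 - 27)**2 = (-47/2)**2 = 2209/4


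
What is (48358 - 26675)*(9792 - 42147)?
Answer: -701553465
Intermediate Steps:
(48358 - 26675)*(9792 - 42147) = 21683*(-32355) = -701553465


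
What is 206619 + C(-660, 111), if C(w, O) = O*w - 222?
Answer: 133137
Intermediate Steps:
C(w, O) = -222 + O*w
206619 + C(-660, 111) = 206619 + (-222 + 111*(-660)) = 206619 + (-222 - 73260) = 206619 - 73482 = 133137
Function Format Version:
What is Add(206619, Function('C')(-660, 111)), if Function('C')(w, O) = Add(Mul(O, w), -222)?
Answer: 133137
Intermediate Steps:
Function('C')(w, O) = Add(-222, Mul(O, w))
Add(206619, Function('C')(-660, 111)) = Add(206619, Add(-222, Mul(111, -660))) = Add(206619, Add(-222, -73260)) = Add(206619, -73482) = 133137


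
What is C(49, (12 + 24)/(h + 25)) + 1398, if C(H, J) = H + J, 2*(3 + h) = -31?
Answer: 18883/13 ≈ 1452.5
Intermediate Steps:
h = -37/2 (h = -3 + (½)*(-31) = -3 - 31/2 = -37/2 ≈ -18.500)
C(49, (12 + 24)/(h + 25)) + 1398 = (49 + (12 + 24)/(-37/2 + 25)) + 1398 = (49 + 36/(13/2)) + 1398 = (49 + 36*(2/13)) + 1398 = (49 + 72/13) + 1398 = 709/13 + 1398 = 18883/13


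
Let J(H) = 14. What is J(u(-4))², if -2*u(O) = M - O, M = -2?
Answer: 196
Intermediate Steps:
u(O) = 1 + O/2 (u(O) = -(-2 - O)/2 = 1 + O/2)
J(u(-4))² = 14² = 196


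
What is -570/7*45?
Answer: -25650/7 ≈ -3664.3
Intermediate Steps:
-570/7*45 = -25650/7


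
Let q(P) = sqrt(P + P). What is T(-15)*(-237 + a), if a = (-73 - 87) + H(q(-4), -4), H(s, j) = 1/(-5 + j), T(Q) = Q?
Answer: 17870/3 ≈ 5956.7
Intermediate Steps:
q(P) = sqrt(2)*sqrt(P) (q(P) = sqrt(2*P) = sqrt(2)*sqrt(P))
a = -1441/9 (a = (-73 - 87) + 1/(-5 - 4) = -160 + 1/(-9) = -160 - 1/9 = -1441/9 ≈ -160.11)
T(-15)*(-237 + a) = -15*(-237 - 1441/9) = -15*(-3574/9) = 17870/3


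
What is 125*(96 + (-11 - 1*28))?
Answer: 7125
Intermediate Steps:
125*(96 + (-11 - 1*28)) = 125*(96 + (-11 - 28)) = 125*(96 - 39) = 125*57 = 7125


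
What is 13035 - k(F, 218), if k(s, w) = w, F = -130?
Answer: 12817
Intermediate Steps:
13035 - k(F, 218) = 13035 - 1*218 = 13035 - 218 = 12817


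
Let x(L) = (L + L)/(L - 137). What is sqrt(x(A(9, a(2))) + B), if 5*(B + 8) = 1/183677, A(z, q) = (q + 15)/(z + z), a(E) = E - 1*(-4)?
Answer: I*sqrt(7186314606872921)/29939351 ≈ 2.8315*I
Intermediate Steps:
a(E) = 4 + E (a(E) = E + 4 = 4 + E)
A(z, q) = (15 + q)/(2*z) (A(z, q) = (15 + q)/((2*z)) = (15 + q)*(1/(2*z)) = (15 + q)/(2*z))
x(L) = 2*L/(-137 + L) (x(L) = (2*L)/(-137 + L) = 2*L/(-137 + L))
B = -7347079/918385 (B = -8 + (1/5)/183677 = -8 + (1/5)*(1/183677) = -8 + 1/918385 = -7347079/918385 ≈ -8.0000)
sqrt(x(A(9, a(2))) + B) = sqrt(2*((1/2)*(15 + (4 + 2))/9)/(-137 + (1/2)*(15 + (4 + 2))/9) - 7347079/918385) = sqrt(2*((1/2)*(1/9)*(15 + 6))/(-137 + (1/2)*(1/9)*(15 + 6)) - 7347079/918385) = sqrt(2*((1/2)*(1/9)*21)/(-137 + (1/2)*(1/9)*21) - 7347079/918385) = sqrt(2*(7/6)/(-137 + 7/6) - 7347079/918385) = sqrt(2*(7/6)/(-815/6) - 7347079/918385) = sqrt(2*(7/6)*(-6/815) - 7347079/918385) = sqrt(-14/815 - 7347079/918385) = sqrt(-240029071/29939351) = I*sqrt(7186314606872921)/29939351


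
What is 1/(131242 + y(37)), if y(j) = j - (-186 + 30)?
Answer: 1/131435 ≈ 7.6083e-6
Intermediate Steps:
y(j) = 156 + j (y(j) = j - 1*(-156) = j + 156 = 156 + j)
1/(131242 + y(37)) = 1/(131242 + (156 + 37)) = 1/(131242 + 193) = 1/131435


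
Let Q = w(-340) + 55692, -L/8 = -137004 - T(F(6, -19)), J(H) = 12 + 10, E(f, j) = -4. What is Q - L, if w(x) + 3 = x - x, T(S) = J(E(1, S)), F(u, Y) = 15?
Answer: -1040519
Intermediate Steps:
J(H) = 22
T(S) = 22
w(x) = -3 (w(x) = -3 + (x - x) = -3 + 0 = -3)
L = 1096208 (L = -8*(-137004 - 1*22) = -8*(-137004 - 22) = -8*(-137026) = 1096208)
Q = 55689 (Q = -3 + 55692 = 55689)
Q - L = 55689 - 1*1096208 = 55689 - 1096208 = -1040519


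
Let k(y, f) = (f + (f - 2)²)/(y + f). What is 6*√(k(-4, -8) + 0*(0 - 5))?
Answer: 2*I*√69 ≈ 16.613*I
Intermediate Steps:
k(y, f) = (f + (-2 + f)²)/(f + y)
6*√(k(-4, -8) + 0*(0 - 5)) = 6*√((-8 + (-2 - 8)²)/(-8 - 4) + 0*(0 - 5)) = 6*√((-8 + (-10)²)/(-12) + 0*(-5)) = 6*√(-(-8 + 100)/12 + 0) = 6*√(-1/12*92 + 0) = 6*√(-23/3 + 0) = 6*√(-23/3) = 6*(I*√69/3) = 2*I*√69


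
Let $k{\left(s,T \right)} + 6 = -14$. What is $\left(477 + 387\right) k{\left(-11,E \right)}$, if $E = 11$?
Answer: $-17280$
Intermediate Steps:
$k{\left(s,T \right)} = -20$ ($k{\left(s,T \right)} = -6 - 14 = -20$)
$\left(477 + 387\right) k{\left(-11,E \right)} = \left(477 + 387\right) \left(-20\right) = 864 \left(-20\right) = -17280$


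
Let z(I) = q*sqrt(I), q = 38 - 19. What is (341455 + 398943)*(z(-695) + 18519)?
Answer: 13711430562 + 14067562*I*sqrt(695) ≈ 1.3711e+10 + 3.7086e+8*I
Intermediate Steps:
q = 19
z(I) = 19*sqrt(I)
(341455 + 398943)*(z(-695) + 18519) = (341455 + 398943)*(19*sqrt(-695) + 18519) = 740398*(19*(I*sqrt(695)) + 18519) = 740398*(19*I*sqrt(695) + 18519) = 740398*(18519 + 19*I*sqrt(695)) = 13711430562 + 14067562*I*sqrt(695)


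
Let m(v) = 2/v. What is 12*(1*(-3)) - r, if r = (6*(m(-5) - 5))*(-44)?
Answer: -7308/5 ≈ -1461.6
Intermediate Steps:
r = 7128/5 (r = (6*(2/(-5) - 5))*(-44) = (6*(2*(-1/5) - 5))*(-44) = (6*(-2/5 - 5))*(-44) = (6*(-27/5))*(-44) = -162/5*(-44) = 7128/5 ≈ 1425.6)
12*(1*(-3)) - r = 12*(1*(-3)) - 1*7128/5 = 12*(-3) - 7128/5 = -36 - 7128/5 = -7308/5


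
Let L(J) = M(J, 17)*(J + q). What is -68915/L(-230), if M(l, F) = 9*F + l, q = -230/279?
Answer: -49941/12880 ≈ -3.8774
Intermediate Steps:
q = -230/279 (q = -230*1/279 = -230/279 ≈ -0.82437)
M(l, F) = l + 9*F
L(J) = (153 + J)*(-230/279 + J) (L(J) = (J + 9*17)*(J - 230/279) = (J + 153)*(-230/279 + J) = (153 + J)*(-230/279 + J))
-68915/L(-230) = -68915*279/((-230 + 279*(-230))*(153 - 230)) = -68915*(-279/(77*(-230 - 64170))) = -68915/((1/279)*(-64400)*(-77)) = -68915/4958800/279 = -68915*279/4958800 = -49941/12880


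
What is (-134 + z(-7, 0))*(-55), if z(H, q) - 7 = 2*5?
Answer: 6435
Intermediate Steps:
z(H, q) = 17 (z(H, q) = 7 + 2*5 = 7 + 10 = 17)
(-134 + z(-7, 0))*(-55) = (-134 + 17)*(-55) = -117*(-55) = 6435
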